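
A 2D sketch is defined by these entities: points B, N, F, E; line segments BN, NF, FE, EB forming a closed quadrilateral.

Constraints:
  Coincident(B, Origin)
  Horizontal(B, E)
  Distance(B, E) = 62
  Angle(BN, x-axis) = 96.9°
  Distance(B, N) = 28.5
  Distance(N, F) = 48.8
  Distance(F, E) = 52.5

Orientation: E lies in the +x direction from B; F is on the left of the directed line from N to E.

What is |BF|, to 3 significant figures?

63.4

Checks: |NF| = 48.80 ✓; |FE| = 52.50 ✓.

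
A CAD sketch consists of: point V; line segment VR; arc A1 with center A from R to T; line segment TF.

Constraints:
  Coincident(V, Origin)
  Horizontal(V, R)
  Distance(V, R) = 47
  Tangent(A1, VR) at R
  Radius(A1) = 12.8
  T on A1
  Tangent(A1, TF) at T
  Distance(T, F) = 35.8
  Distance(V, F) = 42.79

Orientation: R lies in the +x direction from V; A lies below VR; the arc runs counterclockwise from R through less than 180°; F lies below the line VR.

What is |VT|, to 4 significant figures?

36.34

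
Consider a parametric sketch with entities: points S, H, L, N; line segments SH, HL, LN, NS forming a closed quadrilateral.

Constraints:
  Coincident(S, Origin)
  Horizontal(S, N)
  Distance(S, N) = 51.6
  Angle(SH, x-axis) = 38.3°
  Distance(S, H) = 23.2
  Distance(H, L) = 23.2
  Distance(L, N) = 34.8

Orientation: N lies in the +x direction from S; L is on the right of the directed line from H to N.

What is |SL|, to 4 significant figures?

19.99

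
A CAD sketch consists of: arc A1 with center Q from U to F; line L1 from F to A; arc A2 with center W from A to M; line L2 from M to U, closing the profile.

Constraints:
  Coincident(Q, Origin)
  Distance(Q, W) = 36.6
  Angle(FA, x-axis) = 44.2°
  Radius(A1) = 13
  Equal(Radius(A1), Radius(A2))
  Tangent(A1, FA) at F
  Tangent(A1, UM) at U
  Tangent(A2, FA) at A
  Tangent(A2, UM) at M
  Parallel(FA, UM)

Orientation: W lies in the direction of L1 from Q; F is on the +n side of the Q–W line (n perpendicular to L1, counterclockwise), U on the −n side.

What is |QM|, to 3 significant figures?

38.8

Tangency of A1 to both parallel lines with radius 13.0 puts F and U at Q ± 13.0·n: F = (-9.06, 9.32), U = (9.06, -9.32). Equal radii place A and M the same way about W: A = W + 13.0·n = (17.2, 34.8), M = W − 13.0·n = (35.3, 16.2). Then |QM| = |M − Q| = 38.8.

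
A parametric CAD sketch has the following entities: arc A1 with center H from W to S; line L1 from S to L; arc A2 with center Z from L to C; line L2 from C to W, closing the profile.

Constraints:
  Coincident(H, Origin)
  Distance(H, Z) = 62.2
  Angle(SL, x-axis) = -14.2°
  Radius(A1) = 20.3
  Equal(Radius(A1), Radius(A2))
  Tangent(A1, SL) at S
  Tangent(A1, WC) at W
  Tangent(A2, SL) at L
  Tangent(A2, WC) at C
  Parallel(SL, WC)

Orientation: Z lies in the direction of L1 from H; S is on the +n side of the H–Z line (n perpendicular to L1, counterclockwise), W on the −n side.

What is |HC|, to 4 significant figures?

65.43

Tangency of A1 to both parallel lines with radius 20.3 puts S and W at H ± 20.3·n: S = (4.980, 19.68), W = (-4.980, -19.68). Equal radii place L and C the same way about Z: L = Z + 20.3·n = (65.28, 4.422), C = Z − 20.3·n = (55.32, -34.94). Then |HC| = |C − H| = 65.43.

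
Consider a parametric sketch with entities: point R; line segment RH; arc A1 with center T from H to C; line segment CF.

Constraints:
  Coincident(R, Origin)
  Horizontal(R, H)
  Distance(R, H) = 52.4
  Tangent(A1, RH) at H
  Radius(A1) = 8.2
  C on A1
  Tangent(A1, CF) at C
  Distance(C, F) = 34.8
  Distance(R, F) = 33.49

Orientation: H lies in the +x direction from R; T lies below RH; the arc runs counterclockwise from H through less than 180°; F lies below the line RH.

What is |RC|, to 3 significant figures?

46.9

Checks: R = (0.00, 0.00) ✓; |TC| = 8.200 ✓; ∠(TC, CF) = 90.00° ✓; |CF| = 34.80 ✓; |RF| = 33.49 ✓.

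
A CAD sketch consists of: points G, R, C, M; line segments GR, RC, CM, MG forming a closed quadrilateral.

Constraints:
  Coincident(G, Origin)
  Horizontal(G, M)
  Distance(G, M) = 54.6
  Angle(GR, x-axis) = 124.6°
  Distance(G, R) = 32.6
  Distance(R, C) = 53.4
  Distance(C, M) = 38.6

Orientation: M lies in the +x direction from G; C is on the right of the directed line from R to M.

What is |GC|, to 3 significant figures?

21.7

Checks: G = (0.00, 0.00) ✓; |RC| = 53.40 ✓; |CM| = 38.60 ✓.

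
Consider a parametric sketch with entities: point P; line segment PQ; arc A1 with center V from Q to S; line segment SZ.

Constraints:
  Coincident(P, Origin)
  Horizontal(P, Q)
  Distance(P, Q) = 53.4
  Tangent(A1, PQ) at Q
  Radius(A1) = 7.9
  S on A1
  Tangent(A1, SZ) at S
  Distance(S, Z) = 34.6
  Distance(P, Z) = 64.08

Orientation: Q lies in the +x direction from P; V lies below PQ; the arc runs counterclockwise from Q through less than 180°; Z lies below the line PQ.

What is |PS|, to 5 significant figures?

46.278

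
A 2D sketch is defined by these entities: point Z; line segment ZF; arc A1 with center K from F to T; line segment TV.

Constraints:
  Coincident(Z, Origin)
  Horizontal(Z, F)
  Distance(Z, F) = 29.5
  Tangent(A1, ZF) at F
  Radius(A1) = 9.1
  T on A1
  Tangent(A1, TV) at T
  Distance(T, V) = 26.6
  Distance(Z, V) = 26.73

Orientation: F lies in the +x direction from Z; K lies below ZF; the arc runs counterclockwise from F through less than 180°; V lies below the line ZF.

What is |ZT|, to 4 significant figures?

22.36

Z is at the origin; Z and F share the same y with |ZF| = 29.5 and F on the +x side, so F = (29.50, 0.000). A1 meets ZF tangentially, so KF is at right angles to ZF, so K = F + (0, -9.1) = (29.50, -9.100). Since KT ⟂ TV (tangency), |KV| = √(9.1² + 26.6²) = 28.11 regardless of where T sits on A1. So V lies on both circle(Z, 26.73) and circle(K, 28.11); the below-ZF intersection is V = (6.902, -25.82). T is the foot of the tangent from V: T = (22.01, -3.931).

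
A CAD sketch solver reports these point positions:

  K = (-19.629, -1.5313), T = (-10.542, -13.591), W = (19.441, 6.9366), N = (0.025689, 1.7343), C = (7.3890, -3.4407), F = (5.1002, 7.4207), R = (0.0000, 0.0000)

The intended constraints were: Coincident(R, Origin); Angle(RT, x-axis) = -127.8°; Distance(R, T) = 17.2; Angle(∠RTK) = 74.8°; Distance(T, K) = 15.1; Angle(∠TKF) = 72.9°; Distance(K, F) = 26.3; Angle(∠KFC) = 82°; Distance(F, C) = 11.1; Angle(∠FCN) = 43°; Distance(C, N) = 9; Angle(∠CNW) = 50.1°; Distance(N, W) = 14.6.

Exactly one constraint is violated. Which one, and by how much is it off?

Distance(N, W) = 14.6 — off by 5.50.

R = (0.00, 0.00) ✓; RT at -127.8° ✓; |RT| = 17.20 ✓; ∠RTK = 74.80° ✓; |TK| = 15.10 ✓; ∠TKF = 72.90° ✓; |KF| = 26.30 ✓; ∠KFC = 82.00° ✓; |FC| = 11.10 ✓; ∠FCN = 43.00° ✓; |CN| = 9.000 ✓; ∠CNW = 50.10° ✓; |NW| = 20.10 ✗.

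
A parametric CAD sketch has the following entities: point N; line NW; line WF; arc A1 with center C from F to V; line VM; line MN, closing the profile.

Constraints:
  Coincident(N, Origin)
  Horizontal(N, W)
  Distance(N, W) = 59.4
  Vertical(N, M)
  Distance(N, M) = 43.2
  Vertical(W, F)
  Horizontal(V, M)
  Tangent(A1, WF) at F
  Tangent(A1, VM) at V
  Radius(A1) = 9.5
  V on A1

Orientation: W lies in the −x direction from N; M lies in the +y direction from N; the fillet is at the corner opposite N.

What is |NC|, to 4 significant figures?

60.21

N is at the origin; N and W share the same y with |NW| = 59.4 and W on the −x side, so W = (-59.40, 0.000). NM is vertical with |NM| = 43.2 and M on the +y side, so M = (0.000, 43.20). The virtual corner opposite N is at (-59.40, 43.20). The tangent condition forces CF to be normal to WF and tangency of A1 to VM means the radius CV is perpendicular to VM, with radius 9.5, so the center C sits 9.5 in from both sides at C = (-49.90, 33.70). Then |NC| = |C − N| = 60.21.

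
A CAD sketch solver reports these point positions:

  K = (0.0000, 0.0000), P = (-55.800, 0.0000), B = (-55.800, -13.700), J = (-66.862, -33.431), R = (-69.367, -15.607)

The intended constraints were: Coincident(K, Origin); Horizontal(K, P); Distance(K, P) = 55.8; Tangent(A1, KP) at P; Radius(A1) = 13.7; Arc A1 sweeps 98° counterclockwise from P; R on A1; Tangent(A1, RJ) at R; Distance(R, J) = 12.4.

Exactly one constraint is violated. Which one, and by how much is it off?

Distance(R, J) = 12.4 — off by 5.60.

K = (0.00, 0.00) ✓; K.y = 0.00, P.y = 0.00 ✓; |KP| = 55.80 ✓; ∠(BP, PK) = 90.00° ✓; |BP| = 13.70 ✓; bearing(B→R) − bearing(B→P) = 98.00° ✓; |BR| = 13.70 ✓; ∠(BR, RJ) = 90.00° ✓; |RJ| = 18.00 ✗.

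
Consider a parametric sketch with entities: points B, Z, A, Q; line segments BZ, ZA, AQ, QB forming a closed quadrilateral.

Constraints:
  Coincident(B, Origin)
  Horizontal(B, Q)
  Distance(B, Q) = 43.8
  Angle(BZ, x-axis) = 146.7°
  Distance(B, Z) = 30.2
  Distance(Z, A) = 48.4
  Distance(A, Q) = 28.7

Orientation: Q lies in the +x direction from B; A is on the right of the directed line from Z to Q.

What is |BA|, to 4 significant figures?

18.27

Checks: BZ at 146.7° ✓; |ZA| = 48.40 ✓; |AQ| = 28.70 ✓.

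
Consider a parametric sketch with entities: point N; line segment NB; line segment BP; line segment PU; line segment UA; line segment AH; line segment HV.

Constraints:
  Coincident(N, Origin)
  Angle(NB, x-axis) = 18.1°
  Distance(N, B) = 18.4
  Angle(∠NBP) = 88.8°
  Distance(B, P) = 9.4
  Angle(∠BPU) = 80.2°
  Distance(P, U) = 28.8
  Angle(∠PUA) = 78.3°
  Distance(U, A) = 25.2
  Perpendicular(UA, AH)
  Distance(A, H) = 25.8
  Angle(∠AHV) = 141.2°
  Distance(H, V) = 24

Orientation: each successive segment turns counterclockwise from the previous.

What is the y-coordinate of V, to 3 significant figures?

22.0

UA is perpendicular to AH, so AH runs at 40.8°; with |AH| = 25.8, H = (25.2, -1.64). ∠AHV = 141.2° gives HV at 79.6° from the x-axis; with |HV| = 24.0, V = (29.5, 22.0). So V.y = 22.0.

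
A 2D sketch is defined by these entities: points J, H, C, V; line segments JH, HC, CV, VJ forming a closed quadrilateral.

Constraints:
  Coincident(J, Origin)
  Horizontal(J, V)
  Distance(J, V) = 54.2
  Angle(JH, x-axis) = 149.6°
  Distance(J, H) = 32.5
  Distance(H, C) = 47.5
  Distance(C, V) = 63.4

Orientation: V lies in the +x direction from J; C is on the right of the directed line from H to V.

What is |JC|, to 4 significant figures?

25.01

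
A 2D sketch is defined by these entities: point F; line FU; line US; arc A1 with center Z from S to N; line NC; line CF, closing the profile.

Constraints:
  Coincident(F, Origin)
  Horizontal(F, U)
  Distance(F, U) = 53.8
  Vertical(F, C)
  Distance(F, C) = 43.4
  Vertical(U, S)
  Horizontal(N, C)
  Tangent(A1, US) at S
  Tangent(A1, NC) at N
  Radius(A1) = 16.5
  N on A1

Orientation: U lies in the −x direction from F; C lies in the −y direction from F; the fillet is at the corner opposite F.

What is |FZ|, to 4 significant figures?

45.99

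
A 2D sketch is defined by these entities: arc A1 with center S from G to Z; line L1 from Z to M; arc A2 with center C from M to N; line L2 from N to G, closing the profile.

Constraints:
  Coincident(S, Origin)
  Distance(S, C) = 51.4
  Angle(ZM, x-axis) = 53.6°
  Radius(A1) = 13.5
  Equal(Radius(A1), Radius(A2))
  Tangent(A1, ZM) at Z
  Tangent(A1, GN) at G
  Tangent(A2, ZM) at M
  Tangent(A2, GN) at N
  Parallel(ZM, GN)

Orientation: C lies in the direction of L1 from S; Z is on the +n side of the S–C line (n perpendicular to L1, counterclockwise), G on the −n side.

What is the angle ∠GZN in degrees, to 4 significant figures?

62.29°

Tangency of A1 to both parallel lines with radius 13.5 puts Z and G at S ± 13.5·n: Z = (-10.87, 8.011), G = (10.87, -8.011). Equal radii place M and N the same way about C: M = C + 13.5·n = (19.64, 49.38), N = C − 13.5·n = (41.37, 33.36). Then cos ∠GZN = ZG·ZN / (|ZG||ZN|), giving 62.29°.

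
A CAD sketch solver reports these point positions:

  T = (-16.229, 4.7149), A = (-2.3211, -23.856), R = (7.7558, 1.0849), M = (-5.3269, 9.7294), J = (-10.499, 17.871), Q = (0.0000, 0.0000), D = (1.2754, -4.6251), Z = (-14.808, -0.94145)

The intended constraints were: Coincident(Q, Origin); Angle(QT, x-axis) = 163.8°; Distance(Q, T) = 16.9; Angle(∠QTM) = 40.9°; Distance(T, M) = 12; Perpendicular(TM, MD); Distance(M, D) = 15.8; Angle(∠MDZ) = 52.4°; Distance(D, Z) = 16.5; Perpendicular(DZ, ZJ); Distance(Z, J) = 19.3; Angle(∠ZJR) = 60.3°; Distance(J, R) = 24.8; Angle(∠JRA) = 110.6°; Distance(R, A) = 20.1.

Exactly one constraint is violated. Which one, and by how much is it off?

Distance(R, A) = 20.1 — off by 6.80.

Q = (0.00, 0.00) ✓; QT at 163.8° ✓; |QT| = 16.90 ✓; ∠QTM = 40.90° ✓; |TM| = 12.00 ✓; ∠(TM, MD) = 90.00° ✓; |MD| = 15.80 ✓; ∠MDZ = 52.40° ✓; |DZ| = 16.50 ✓; ∠(DZ, ZJ) = 90.00° ✓; |ZJ| = 19.30 ✓; ∠ZJR = 60.30° ✓; |JR| = 24.80 ✓; ∠JRA = 110.6° ✓; |RA| = 26.90 ✗.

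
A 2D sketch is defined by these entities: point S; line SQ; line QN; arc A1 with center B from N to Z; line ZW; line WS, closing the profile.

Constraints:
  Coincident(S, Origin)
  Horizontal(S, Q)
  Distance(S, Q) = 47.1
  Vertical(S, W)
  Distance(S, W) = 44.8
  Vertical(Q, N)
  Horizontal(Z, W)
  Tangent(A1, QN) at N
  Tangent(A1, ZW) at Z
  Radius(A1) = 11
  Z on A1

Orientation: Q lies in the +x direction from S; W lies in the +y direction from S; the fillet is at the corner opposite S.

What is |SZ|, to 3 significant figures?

57.5

S is at the origin; SQ is horizontal with |SQ| = 47.1 and Q on the +x side, so Q = (47.1, 0.00). S and W share the same x with |SW| = 44.8 and W on the +y side, so W = (0.00, 44.8). The virtual corner opposite S is at (47.1, 44.8). Tangency of A1 to QN means the radius BN is perpendicular to QN and tangency of A1 to ZW means the radius BZ is perpendicular to ZW, with radius 11.0, so the center B sits 11.0 in from both sides at B = (36.1, 33.8). That places the tangent points at N = (47.1, 33.8) on QN and Z = (36.1, 44.8) on ZW. Then |SZ| = |Z − S| = 57.5.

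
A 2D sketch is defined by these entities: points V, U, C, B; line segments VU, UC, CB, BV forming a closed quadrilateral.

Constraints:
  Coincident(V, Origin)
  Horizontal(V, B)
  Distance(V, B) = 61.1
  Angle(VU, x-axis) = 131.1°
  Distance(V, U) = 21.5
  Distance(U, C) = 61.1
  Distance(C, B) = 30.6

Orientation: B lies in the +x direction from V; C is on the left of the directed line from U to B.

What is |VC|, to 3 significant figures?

53.2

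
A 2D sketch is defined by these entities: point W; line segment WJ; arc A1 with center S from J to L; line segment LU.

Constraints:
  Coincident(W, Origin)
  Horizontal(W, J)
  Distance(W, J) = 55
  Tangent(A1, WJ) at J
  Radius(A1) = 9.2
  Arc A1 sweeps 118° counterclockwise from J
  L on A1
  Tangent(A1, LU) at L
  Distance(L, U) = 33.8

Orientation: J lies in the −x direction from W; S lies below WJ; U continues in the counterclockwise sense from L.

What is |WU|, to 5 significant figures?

64.136

W is at the origin; W and J share the same y with |WJ| = 55.0 and J on the −x side, so J = (-55.000, 0.0000). Tangency of A1 to WJ means the radius SJ is perpendicular to WJ, so S = J + (0, -9.2) = (-55.000, -9.2000). On A1, J sits at bearing 90° from S; a 118° counterclockwise sweep puts L at bearing 208°, so L = S + 9.2·(cos 208°, sin 208°) = (-63.123, -13.519). Since A1 is tangent to LU there, SL ⟂ LU, so LU runs along (−sin 208°, cos 208°); with |LU| = 33.8, U = (-47.255, -43.363). Then |WU| = |U − W| = 64.136.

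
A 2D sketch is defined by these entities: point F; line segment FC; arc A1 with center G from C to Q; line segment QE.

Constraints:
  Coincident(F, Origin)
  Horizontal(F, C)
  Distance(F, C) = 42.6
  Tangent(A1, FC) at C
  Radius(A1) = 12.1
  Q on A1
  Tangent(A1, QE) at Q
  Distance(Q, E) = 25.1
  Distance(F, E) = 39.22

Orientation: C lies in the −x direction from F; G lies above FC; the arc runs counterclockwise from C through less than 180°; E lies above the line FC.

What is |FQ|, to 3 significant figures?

32.2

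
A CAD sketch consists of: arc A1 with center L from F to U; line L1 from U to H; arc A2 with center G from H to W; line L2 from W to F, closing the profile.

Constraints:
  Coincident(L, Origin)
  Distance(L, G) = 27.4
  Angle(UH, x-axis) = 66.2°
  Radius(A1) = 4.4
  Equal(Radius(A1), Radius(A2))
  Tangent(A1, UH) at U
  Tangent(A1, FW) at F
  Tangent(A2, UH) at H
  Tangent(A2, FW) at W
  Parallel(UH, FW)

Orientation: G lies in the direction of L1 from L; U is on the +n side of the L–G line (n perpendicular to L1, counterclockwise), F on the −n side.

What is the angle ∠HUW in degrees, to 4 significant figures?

17.81°

The slot axis is L1's direction at 66.2°, so u = (cos 66.2°, sin 66.2°) = (0.4035, 0.9150) and n = (−sin 66.2°, cos 66.2°) = (-0.9150, 0.4035). L is at the origin and G lies 27.4 along u from L, so G = 27.4·u = (11.06, 25.07). Tangency of A1 to both parallel lines with radius 4.4 puts U and F at L ± 4.4·n: U = (-4.026, 1.776), F = (4.026, -1.776). Equal radii place H and W the same way about G: H = G + 4.4·n = (7.031, 26.85), W = G − 4.4·n = (15.08, 23.29). Then cos ∠HUW = UH·UW / (|UH||UW|), giving 17.81°.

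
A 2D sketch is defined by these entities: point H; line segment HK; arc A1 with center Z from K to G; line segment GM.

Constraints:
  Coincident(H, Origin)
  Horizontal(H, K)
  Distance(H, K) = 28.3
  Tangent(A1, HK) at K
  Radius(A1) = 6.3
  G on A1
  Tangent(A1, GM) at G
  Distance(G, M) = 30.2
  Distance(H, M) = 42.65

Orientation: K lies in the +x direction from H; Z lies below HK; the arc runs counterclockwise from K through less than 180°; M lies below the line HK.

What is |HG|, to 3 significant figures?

22.9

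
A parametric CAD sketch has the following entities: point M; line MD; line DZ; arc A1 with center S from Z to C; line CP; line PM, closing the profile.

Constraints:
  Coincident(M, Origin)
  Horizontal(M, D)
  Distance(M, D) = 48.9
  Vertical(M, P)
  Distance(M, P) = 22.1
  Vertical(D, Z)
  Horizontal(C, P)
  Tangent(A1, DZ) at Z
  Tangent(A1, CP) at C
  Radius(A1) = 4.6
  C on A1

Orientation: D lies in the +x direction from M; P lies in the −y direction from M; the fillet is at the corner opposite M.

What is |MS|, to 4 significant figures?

47.63

MP is vertical with |MP| = 22.1 and P on the −y side, so P = (0.000, -22.10). The virtual corner opposite M is at (48.90, -22.10). The tangent condition forces SZ to be normal to DZ and the tangent condition forces SC to be normal to CP, with radius 4.6, so the center S sits 4.6 in from both sides at S = (44.30, -17.50). Then |MS| = |S − M| = 47.63.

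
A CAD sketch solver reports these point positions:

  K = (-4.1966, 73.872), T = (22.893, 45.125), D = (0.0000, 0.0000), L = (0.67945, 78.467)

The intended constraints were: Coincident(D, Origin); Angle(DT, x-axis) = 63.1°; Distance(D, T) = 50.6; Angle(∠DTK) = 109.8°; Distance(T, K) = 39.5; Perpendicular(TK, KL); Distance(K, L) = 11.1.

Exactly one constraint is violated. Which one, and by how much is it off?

Distance(K, L) = 11.1 — off by 4.40.

D = (0.00, 0.00) ✓; DT at 63.10° ✓; |DT| = 50.60 ✓; ∠DTK = 109.8° ✓; |TK| = 39.50 ✓; ∠(TK, KL) = 90.00° ✓; |KL| = 6.700 ✗.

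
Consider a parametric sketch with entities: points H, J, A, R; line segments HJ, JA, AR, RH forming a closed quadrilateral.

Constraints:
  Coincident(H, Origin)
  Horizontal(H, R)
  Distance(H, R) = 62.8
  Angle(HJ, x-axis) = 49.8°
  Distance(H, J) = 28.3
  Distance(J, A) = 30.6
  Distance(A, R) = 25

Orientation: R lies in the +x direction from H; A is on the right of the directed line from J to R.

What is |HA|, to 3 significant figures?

37.9

Checks: HJ at 49.80° ✓; |JA| = 30.60 ✓; |AR| = 25.00 ✓.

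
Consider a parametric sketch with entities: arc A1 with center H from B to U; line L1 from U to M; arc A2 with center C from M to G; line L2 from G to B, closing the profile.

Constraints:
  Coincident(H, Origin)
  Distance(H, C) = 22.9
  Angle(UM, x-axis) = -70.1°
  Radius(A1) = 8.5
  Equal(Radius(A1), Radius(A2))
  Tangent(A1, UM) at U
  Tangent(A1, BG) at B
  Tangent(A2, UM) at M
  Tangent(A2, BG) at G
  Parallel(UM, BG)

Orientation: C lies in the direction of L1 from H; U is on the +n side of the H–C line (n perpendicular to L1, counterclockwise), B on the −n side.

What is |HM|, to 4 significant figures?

24.43

The slot axis is L1's direction at -70.1°, so u = (cos -70.1°, sin -70.1°) = (0.3404, -0.9403) and n = (−sin -70.1°, cos -70.1°) = (0.9403, 0.3404). H is at the origin and C lies 22.9 along u from H, so C = 22.9·u = (7.795, -21.53). Tangency of A1 to both parallel lines with radius 8.5 puts U and B at H ± 8.5·n: U = (7.992, 2.893), B = (-7.992, -2.893). Equal radii place M and G the same way about C: M = C + 8.5·n = (15.79, -18.64), G = C − 8.5·n = (-0.1978, -24.43). Then |HM| = |M − H| = 24.43.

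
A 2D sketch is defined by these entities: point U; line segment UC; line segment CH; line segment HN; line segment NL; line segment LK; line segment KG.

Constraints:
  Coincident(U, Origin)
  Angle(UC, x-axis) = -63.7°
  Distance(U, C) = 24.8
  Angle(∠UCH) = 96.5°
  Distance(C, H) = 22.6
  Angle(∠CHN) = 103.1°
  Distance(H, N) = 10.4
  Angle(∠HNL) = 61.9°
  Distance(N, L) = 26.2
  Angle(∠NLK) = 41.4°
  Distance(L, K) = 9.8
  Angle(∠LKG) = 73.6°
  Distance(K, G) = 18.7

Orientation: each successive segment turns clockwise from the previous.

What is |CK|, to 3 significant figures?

8.49

U is at the origin; UC runs at -63.7° with length 24.8, so C = (11.0, -22.2). ∠UCH = 96.5° gives CH at -147° from the x-axis; with |CH| = 22.6, H = (-8.01, -34.5). ∠CHN = 103.1° gives HN at 136° from the x-axis; with |HN| = 10.4, N = (-15.5, -27.2). ∠HNL = 61.9° gives NL at 17.8° from the x-axis; with |NL| = 26.2, L = (9.47, -19.2). ∠NLK = 41.4° gives LK at -121° from the x-axis; with |LK| = 9.8, K = (4.45, -27.6). Then |CK| = |K − C| = 8.49.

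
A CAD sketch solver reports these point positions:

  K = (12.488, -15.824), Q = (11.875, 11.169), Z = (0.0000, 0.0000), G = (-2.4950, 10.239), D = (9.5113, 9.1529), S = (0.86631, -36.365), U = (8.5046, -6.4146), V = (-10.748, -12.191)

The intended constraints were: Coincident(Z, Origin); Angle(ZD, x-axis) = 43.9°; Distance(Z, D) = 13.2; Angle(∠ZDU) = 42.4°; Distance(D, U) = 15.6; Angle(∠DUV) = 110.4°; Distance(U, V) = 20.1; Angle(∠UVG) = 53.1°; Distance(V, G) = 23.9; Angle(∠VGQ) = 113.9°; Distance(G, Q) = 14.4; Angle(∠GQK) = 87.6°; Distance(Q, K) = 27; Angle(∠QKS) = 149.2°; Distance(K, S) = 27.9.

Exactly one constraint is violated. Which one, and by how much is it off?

Distance(K, S) = 27.9 — off by 4.30.

Z = (0.00, 0.00) ✓; ZD at 43.90° ✓; |ZD| = 13.20 ✓; ∠ZDU = 42.40° ✓; |DU| = 15.60 ✓; ∠DUV = 110.4° ✓; |UV| = 20.10 ✓; ∠UVG = 53.10° ✓; |VG| = 23.90 ✓; ∠VGQ = 113.9° ✓; |GQ| = 14.40 ✓; ∠GQK = 87.60° ✓; |QK| = 27.00 ✓; ∠QKS = 149.2° ✓; |KS| = 23.60 ✗.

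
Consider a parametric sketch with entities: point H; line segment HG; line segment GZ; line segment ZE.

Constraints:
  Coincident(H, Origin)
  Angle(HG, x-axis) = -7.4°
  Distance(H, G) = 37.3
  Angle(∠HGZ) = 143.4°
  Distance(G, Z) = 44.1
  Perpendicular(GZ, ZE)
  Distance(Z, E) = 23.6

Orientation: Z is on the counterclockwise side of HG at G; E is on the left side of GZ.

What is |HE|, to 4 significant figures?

74.06

∠HGZ = 143.4°, so GZ runs at -7.4° + (180° − 143.4°) = 29.20° from the x-axis; with |GZ| = 44.1, Z = G + 44.1·(cos 29.20°, sin 29.20°) = (75.49, 16.71). GZ ⟂ ZE; with |ZE| = 23.6 on the left of GZ, E = Z + 23.6·(-0.4879, 0.8729) = (63.97, 37.31). Then |HE| = |E − H| = 74.06.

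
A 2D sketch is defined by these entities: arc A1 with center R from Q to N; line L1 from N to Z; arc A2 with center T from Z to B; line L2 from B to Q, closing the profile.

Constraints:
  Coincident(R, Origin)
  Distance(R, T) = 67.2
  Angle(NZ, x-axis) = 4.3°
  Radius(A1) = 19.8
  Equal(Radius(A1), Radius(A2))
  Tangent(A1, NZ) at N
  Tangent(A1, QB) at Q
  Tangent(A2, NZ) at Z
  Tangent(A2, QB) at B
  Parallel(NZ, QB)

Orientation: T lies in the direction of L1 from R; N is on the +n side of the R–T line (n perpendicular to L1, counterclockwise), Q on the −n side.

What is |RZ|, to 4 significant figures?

70.06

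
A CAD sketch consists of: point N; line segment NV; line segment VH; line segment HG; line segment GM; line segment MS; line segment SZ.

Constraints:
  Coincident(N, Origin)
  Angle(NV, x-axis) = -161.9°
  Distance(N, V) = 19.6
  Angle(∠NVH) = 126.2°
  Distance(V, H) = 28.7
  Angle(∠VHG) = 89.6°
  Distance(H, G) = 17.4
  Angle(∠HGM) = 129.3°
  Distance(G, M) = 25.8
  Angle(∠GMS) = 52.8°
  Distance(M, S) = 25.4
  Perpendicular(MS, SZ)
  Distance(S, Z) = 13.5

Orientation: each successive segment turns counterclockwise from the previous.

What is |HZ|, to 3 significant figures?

10.8

∠GMS = 52.8° gives MS at 160° from the x-axis; with |MS| = 25.4, S = (-13.2, -16.0). MS is perpendicular to SZ, so SZ runs at -110°; with |SZ| = 13.5, Z = (-17.8, -28.7). Then |HZ| = |Z − H| = 10.8.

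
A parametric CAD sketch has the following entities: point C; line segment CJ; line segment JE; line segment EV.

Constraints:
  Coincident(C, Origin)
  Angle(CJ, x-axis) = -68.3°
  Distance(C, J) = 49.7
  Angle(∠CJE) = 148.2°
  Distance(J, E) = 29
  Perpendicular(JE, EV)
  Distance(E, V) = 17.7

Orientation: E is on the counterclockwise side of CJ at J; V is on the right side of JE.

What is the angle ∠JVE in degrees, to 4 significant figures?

58.60°

∠CJE = 148.2°, so JE runs at -68.3° + (180° − 148.2°) = -36.50° from the x-axis; with |JE| = 29.0, E = J + 29.0·(cos -36.50°, sin -36.50°) = (41.69, -63.43). The perpendicularity gives EV at right angles to JE; with |EV| = 17.7 on the right of JE, V = E + 17.7·(-0.5948, -0.8039) = (31.16, -77.66). Then cos ∠JVE = VJ·VE / (|VJ||VE|), giving 58.60°.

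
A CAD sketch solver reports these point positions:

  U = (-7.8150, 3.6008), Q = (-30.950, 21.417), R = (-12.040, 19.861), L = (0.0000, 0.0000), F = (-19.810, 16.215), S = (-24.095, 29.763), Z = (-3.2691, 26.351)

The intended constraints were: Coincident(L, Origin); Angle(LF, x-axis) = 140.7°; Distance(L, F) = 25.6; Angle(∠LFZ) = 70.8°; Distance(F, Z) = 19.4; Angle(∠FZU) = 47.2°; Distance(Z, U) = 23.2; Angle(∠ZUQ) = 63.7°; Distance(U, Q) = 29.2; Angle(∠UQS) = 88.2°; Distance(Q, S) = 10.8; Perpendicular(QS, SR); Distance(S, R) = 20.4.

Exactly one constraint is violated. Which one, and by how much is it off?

Distance(S, R) = 20.4 — off by 4.80.

L = (0.00, 0.00) ✓; LF at 140.7° ✓; |LF| = 25.60 ✓; ∠LFZ = 70.80° ✓; |FZ| = 19.40 ✓; ∠FZU = 47.20° ✓; |ZU| = 23.20 ✓; ∠ZUQ = 63.70° ✓; |UQ| = 29.20 ✓; ∠UQS = 88.20° ✓; |QS| = 10.80 ✓; ∠(QS, SR) = 90.00° ✓; |SR| = 15.60 ✗.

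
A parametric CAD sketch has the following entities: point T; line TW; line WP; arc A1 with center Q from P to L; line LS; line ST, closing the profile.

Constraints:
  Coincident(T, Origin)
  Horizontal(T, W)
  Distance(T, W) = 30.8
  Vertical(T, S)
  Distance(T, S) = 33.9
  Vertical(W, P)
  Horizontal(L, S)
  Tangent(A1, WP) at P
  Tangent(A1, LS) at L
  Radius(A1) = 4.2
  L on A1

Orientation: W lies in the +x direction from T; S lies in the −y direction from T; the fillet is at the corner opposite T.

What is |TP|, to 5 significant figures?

42.787

T is at the origin; TW is horizontal with |TW| = 30.8 and W on the +x side, so W = (30.800, 0.0000). TS is vertical with |TS| = 33.9 and S on the −y side, so S = (0.0000, -33.900). The virtual corner opposite T is at (30.800, -33.900). Tangency of A1 to WP means the radius QP is perpendicular to WP and tangency of A1 to LS means the radius QL is perpendicular to LS, with radius 4.2, so the center Q sits 4.2 in from both sides at Q = (26.600, -29.700). That places the tangent points at P = (30.800, -29.700) on WP and L = (26.600, -33.900) on LS. Then |TP| = |P − T| = 42.787.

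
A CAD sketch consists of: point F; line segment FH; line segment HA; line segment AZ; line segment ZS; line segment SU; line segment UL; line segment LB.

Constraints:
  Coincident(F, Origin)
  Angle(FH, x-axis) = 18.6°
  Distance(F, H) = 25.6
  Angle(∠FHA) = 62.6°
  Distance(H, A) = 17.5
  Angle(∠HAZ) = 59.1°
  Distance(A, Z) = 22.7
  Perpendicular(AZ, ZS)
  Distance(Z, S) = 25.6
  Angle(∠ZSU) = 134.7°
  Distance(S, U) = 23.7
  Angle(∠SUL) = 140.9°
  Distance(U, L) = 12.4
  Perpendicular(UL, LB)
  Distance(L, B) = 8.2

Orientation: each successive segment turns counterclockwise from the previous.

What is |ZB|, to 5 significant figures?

46.332

F is at the origin; FH runs at 18.6° with length 25.6, so H = (24.263, 8.1654). ∠FHA = 62.6° gives HA at 136.00° from the x-axis; with |HA| = 17.5, A = (11.674, 20.322). ∠HAZ = 59.1° gives AZ at -103.10° from the x-axis; with |AZ| = 22.7, Z = (6.5294, -1.7874). The perpendicularity gives ZS at right angles to AZ, so ZS runs at -13.100°; with |ZS| = 25.6, S = (31.463, -7.5896). ∠ZSU = 134.7° gives SU at 32.200° from the x-axis; with |SU| = 23.7, U = (51.518, 5.0395). ∠SUL = 140.9° gives UL at 71.300° from the x-axis; with |UL| = 12.4, L = (55.494, 16.785). UL ⟂ LB, so LB runs at 161.30°; with |LB| = 8.2, B = (47.726, 19.414). Then |ZB| = |B − Z| = 46.332.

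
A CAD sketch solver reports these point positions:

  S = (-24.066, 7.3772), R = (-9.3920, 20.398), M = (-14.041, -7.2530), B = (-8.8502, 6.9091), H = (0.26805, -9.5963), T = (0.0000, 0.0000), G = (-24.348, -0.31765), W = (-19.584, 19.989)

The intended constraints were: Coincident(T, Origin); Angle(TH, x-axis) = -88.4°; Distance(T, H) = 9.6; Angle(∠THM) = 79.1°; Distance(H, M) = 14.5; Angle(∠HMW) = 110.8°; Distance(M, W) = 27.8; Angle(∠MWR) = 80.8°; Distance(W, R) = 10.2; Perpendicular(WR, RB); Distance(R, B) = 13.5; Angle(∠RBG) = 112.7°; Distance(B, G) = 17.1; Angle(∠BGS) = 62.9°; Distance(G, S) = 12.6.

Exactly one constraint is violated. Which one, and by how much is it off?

Distance(G, S) = 12.6 — off by 4.90.

T = (0.00, 0.00) ✓; TH at -88.40° ✓; |TH| = 9.600 ✓; ∠THM = 79.10° ✓; |HM| = 14.50 ✓; ∠HMW = 110.8° ✓; |MW| = 27.80 ✓; ∠MWR = 80.80° ✓; |WR| = 10.20 ✓; ∠(WR, RB) = 90.00° ✓; |RB| = 13.50 ✓; ∠RBG = 112.7° ✓; |BG| = 17.10 ✓; ∠BGS = 62.90° ✓; |GS| = 7.700 ✗.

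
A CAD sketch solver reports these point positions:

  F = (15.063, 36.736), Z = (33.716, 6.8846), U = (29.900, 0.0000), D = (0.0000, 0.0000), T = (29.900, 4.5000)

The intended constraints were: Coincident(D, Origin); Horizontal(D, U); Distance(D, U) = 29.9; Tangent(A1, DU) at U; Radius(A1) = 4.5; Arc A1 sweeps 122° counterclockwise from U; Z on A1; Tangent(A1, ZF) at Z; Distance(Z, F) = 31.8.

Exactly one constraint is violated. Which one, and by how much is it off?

Distance(Z, F) = 31.8 — off by 3.40.

D = (0.00, 0.00) ✓; D.y = 0.00, U.y = 0.00 ✓; |DU| = 29.90 ✓; ∠(TU, UD) = 90.00° ✓; |TU| = 4.500 ✓; bearing(T→Z) − bearing(T→U) = 122.0° ✓; |TZ| = 4.500 ✓; ∠(TZ, ZF) = 90.00° ✓; |ZF| = 35.20 ✗.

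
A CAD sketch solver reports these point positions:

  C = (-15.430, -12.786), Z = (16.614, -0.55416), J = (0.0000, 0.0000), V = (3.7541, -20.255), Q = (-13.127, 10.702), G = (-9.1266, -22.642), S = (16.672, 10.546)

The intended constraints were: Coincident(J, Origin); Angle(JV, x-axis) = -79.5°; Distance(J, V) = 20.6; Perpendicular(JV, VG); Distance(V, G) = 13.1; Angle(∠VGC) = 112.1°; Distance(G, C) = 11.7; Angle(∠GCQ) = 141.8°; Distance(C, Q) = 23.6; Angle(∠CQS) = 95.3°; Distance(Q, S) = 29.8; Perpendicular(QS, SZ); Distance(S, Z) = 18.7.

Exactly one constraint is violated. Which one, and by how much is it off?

Distance(S, Z) = 18.7 — off by 7.60.

J = (0.00, 0.00) ✓; JV at -79.50° ✓; |JV| = 20.60 ✓; ∠(JV, VG) = 90.00° ✓; |VG| = 13.10 ✓; ∠VGC = 112.1° ✓; |GC| = 11.70 ✓; ∠GCQ = 141.8° ✓; |CQ| = 23.60 ✓; ∠CQS = 95.30° ✓; |QS| = 29.80 ✓; ∠(QS, SZ) = 90.00° ✓; |SZ| = 11.10 ✗.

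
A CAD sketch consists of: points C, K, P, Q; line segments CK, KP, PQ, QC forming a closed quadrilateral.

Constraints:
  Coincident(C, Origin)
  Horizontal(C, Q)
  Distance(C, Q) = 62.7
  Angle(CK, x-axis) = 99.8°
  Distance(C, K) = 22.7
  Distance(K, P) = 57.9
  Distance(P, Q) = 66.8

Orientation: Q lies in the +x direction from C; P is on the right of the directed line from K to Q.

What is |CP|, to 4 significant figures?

35.20

Checks: |KP| = 57.90 ✓; |PQ| = 66.80 ✓.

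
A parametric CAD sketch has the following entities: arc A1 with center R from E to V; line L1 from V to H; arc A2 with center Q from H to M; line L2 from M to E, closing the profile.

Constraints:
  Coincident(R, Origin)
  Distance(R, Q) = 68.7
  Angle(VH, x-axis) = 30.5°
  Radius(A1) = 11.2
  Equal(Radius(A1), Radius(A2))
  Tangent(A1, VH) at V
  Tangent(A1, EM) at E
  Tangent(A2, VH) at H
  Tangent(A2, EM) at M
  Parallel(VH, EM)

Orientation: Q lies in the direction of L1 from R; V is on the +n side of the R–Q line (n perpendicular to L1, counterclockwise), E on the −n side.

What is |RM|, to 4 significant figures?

69.61

The slot axis is L1's direction at 30.5°, so u = (cos 30.5°, sin 30.5°) = (0.8616, 0.5075) and n = (−sin 30.5°, cos 30.5°) = (-0.5075, 0.8616). R is at the origin and Q lies 68.7 along u from R, so Q = 68.7·u = (59.19, 34.87). Tangency of A1 to both parallel lines with radius 11.2 puts V and E at R ± 11.2·n: V = (-5.684, 9.650), E = (5.684, -9.650). Equal radii place H and M the same way about Q: H = Q + 11.2·n = (53.51, 44.52), M = Q − 11.2·n = (64.88, 25.22). Then |RM| = |M − R| = 69.61.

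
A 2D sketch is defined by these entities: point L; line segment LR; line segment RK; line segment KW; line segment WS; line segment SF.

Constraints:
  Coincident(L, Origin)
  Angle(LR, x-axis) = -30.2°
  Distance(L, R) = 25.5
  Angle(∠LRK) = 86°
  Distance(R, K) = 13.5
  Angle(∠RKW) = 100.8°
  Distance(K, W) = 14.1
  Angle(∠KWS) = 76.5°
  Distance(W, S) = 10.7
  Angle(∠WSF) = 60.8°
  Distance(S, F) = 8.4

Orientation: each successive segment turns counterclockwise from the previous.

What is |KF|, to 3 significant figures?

7.19

L is at the origin; LR runs at -30.2° with length 25.5, so R = (22.0, -12.8). ∠LRK = 86.0° gives RK at 63.8° from the x-axis; with |RK| = 13.5, K = (28.0, -0.714). ∠RKW = 100.8° gives KW at 143° from the x-axis; with |KW| = 14.1, W = (16.7, 7.77). ∠KWS = 76.5° gives WS at -114° from the x-axis; with |WS| = 10.7, S = (12.5, -2.04). ∠WSF = 60.8° gives SF at 5.70° from the x-axis; with |SF| = 8.4, F = (20.8, -1.21). Then |KF| = |F − K| = 7.19.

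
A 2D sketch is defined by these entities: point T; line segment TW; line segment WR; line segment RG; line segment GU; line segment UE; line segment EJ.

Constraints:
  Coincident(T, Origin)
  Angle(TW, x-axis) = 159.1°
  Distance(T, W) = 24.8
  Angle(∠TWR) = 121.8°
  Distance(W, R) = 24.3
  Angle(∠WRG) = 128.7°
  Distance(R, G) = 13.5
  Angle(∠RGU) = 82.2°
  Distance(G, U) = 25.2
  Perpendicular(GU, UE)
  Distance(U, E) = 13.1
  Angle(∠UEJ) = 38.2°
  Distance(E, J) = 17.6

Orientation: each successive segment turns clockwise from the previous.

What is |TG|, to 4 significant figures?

47.01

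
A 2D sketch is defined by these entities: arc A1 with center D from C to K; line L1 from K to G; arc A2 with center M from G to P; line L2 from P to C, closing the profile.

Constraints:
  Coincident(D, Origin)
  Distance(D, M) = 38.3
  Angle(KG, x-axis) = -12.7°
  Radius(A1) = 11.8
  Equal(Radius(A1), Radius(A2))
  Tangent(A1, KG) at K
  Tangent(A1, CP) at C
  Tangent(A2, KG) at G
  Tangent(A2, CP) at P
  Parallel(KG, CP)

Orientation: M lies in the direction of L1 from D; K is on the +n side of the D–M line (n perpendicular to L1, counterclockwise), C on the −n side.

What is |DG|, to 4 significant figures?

40.08

The slot axis is L1's direction at -12.7°, so u = (cos -12.7°, sin -12.7°) = (0.9755, -0.2198) and n = (−sin -12.7°, cos -12.7°) = (0.2198, 0.9755). D is at the origin and M lies 38.3 along u from D, so M = 38.3·u = (37.36, -8.420). Tangency of A1 to both parallel lines with radius 11.8 puts K and C at D ± 11.8·n: K = (2.594, 11.51), C = (-2.594, -11.51). Equal radii place G and P the same way about M: G = M + 11.8·n = (39.96, 3.091), P = M − 11.8·n = (34.77, -19.93). Then |DG| = |G − D| = 40.08.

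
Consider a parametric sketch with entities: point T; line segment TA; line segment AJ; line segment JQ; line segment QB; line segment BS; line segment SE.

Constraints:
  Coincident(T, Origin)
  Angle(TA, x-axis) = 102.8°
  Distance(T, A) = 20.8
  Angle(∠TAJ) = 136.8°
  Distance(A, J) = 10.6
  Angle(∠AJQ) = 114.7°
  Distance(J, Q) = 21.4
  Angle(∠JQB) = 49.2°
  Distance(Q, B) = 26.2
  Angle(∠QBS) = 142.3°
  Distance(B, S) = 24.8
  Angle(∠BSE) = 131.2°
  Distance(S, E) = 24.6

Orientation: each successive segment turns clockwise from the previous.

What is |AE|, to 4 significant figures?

35.16

T is at the origin; TA runs at 102.8° with length 20.8, so A = (-4.608, 20.28). ∠TAJ = 136.8° gives AJ at 59.60° from the x-axis; with |AJ| = 10.6, J = (0.7557, 29.43). ∠AJQ = 114.7° gives JQ at -5.700° from the x-axis; with |JQ| = 21.4, Q = (22.05, 27.30). ∠JQB = 49.2° gives QB at -136.5° from the x-axis; with |QB| = 26.2, B = (3.045, 9.265). ∠QBS = 142.3° gives BS at -174.2° from the x-axis; with |BS| = 24.8, S = (-21.63, 6.759). ∠BSE = 131.2° gives SE at 137.0° from the x-axis; with |SE| = 24.6, E = (-39.62, 23.54). Then |AE| = |E − A| = 35.16.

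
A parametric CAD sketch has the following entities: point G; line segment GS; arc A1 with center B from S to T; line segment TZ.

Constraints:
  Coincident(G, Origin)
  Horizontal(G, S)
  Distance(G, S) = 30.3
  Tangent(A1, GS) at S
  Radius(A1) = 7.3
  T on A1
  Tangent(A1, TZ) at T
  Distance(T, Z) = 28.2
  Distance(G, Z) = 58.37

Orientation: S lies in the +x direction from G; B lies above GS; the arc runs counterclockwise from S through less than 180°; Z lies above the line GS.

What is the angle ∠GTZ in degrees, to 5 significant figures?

128.11°

G is at the origin; GS is horizontal with |GS| = 30.3 and S on the +x side, so S = (30.300, 0.0000). A1 meets GS tangentially, so BS is at right angles to GS, so B = S + (0, 7.3) = (30.300, 7.3000). Since BT ⟂ TZ (tangency), |BZ| = √(7.3² + 28.2²) = 29.130 regardless of where T sits on A1. So Z lies on both circle(G, 58.37) and circle(B, 29.130); the above-GS intersection is Z = (51.740, 27.020). T is the foot of the tangent from Z: T = (36.431, 3.3371).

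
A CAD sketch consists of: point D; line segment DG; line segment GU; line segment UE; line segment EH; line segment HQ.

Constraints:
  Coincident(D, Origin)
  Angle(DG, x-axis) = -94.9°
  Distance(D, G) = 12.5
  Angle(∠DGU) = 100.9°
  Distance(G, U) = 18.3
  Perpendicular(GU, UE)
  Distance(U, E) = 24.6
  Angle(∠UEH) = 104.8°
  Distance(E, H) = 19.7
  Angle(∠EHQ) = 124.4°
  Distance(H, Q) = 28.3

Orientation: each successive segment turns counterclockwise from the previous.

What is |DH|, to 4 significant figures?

17.43

D is at the origin; DG runs at -94.9° with length 12.5, so G = (-1.068, -12.45). ∠DGU = 100.9° gives GU at -15.80° from the x-axis; with |GU| = 18.3, U = (16.54, -17.44). GU is perpendicular to UE, so UE runs at 74.20°; with |UE| = 24.6, E = (23.24, 6.234). ∠UEH = 104.8° gives EH at 149.4° from the x-axis; with |EH| = 19.7, H = (6.282, 16.26). Then |DH| = |H − D| = 17.43.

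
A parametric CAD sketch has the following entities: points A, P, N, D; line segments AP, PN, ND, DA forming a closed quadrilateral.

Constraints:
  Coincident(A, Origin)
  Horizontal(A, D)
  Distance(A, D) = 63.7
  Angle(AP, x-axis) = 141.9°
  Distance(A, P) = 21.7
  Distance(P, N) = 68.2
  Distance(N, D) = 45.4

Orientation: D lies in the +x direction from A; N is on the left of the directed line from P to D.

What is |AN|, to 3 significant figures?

61.2

Checks: |PN| = 68.20 ✓; |ND| = 45.40 ✓.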